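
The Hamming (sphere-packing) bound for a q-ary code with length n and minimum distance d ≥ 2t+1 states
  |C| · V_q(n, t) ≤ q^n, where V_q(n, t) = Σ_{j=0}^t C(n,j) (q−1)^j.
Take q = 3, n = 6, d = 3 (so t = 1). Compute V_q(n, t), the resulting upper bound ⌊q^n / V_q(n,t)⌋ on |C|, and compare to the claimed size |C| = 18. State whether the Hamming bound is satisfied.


V_q(n, t) = 13, q^n = 729, Hamming bound = 56, |C| = 18 ≤ bound (satisfied).

Step 1: Compute V_q(n, t) = Σ_{j=0}^1 C(n, j) (q−1)^j.
  j = 0: C(6,0)·(2)^0 = 1·1 = 1.
  j = 1: C(6,1)·(2)^1 = 6·2 = 12.
  V_q(n, t) = 1 + 12 = 13.
Step 2: q^n = 3^6 = 729.
Step 3: Hamming bound ⌊q^n / V_q(n,t)⌋ = ⌊729/13⌋ = 56.
Step 4: Compare |C| = 18 to 56: satisfied.
The claimed |C| lies below the Hamming bound.


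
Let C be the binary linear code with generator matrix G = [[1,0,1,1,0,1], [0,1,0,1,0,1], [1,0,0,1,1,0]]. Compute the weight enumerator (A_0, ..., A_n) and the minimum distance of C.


Weight distribution: A_0 = 1, A_3 = 4, A_4 = 3. Minimum distance d = 3.

Enumerate all 2^3 = 8 messages m ∈ F_2^3.
For each, compute codeword c = mG in F_2^6, then tally its weight.
  m = 000 → c = 000000, weight = 0.
  m = 100 → c = 101101, weight = 4.
  m = 010 → c = 010101, weight = 3.
  m = 110 → c = 111000, weight = 3.
  m = 001 → c = 100110, weight = 3.
  m = 101 → c = 001011, weight = 3.
  m = 011 → c = 110011, weight = 4.
  m = 111 → c = 011110, weight = 4.
Tally weights:
  weight 0: 1 codewords.
  weight 3: 4 codewords.
  weight 4: 3 codewords.
Minimum distance d = smallest w > 0 with A_w > 0 = 3.
Sanity: Σ A_w = 8 = 2^3 = 8 ✓.


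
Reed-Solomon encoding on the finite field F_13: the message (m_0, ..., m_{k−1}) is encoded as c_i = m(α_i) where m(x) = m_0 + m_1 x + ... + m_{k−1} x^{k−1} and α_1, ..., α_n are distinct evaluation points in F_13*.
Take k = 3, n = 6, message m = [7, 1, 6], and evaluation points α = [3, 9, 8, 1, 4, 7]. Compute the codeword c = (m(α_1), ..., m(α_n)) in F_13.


c = [12, 8, 9, 1, 3, 9]

Message polynomial: m(x) = 7 + 1·x + 6·x^2 (mod 13).
For each evaluation point α_i, compute m(α_i) mod 13:
  α_1 = 3: Horner steps 6 → 6 → 12, so m(3) = 12.
  α_2 = 9: Horner steps 6 → 3 → 8, so m(9) = 8.
  α_3 = 8: Horner steps 6 → 10 → 9, so m(8) = 9.
  α_4 = 1: Horner steps 6 → 7 → 1, so m(1) = 1.
  α_5 = 4: Horner steps 6 → 12 → 3, so m(4) = 3.
  α_6 = 7: Horner steps 6 → 4 → 9, so m(7) = 9.
Codeword c = [12, 8, 9, 1, 3, 9] ∈ F_13^6.


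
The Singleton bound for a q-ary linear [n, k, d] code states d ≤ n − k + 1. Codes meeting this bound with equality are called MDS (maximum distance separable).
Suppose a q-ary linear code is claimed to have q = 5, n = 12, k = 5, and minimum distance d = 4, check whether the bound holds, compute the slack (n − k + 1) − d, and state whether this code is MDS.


Singleton RHS = n − k + 1 = 8, slack = 4, bound satisfied, not MDS.

Singleton bound: d ≤ n − k + 1.
Here n = 12, k = 5, so n − k + 1 = 8.
Given d = 4, check d ≤ 8: YES.
Slack = (n − k + 1) − d = 4.
The code is NOT MDS (slack = 4 > 0).
Description: the claimed parameters are [12, 5, 4]_5; such a code would be non-MDS.


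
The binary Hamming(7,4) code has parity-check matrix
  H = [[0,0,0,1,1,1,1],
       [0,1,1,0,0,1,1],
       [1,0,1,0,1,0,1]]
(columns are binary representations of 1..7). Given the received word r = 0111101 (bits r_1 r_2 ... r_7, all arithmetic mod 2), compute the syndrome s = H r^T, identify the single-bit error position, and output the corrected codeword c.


s = (1, 1, 1)^T, error position = 7, corrected codeword c = 0111100

Compute s = H r^T mod 2 one row at a time:
  s_1 = 1 + 1 + 0 + 1 = 3 ≡ 1 (mod 2).
  s_2 = 1 + 1 + 0 + 1 = 3 ≡ 1 (mod 2).
  s_3 = 0 + 1 + 1 + 1 = 3 ≡ 1 (mod 2).
s = (1, 1, 1)^T — this equals column 7 of H (binary 111), so error is at position 7.
Correct: flip bit 7 of r = 0111101 to get c = 0111100.


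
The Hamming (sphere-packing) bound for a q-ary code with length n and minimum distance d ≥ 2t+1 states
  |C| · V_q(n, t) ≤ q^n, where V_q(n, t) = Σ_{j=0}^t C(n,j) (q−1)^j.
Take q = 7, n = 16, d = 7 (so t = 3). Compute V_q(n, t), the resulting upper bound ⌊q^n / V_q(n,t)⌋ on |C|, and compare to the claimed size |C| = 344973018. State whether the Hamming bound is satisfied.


V_q(n, t) = 125377, q^n = 33232930569601, Hamming bound = 265064011, |C| = 344973018 > bound (violated).

Step 1: Compute V_q(n, t) = Σ_{j=0}^3 C(n, j) (q−1)^j.
  j = 0: C(16,0)·(6)^0 = 1·1 = 1.
  j = 1: C(16,1)·(6)^1 = 16·6 = 96.
  j = 2: C(16,2)·(6)^2 = 120·36 = 4320.
  j = 3: C(16,3)·(6)^3 = 560·216 = 120960.
  V_q(n, t) = 1 + 96 + 4320 + 120960 = 125377.
Step 2: q^n = 7^16 = 33232930569601.
Step 3: Hamming bound ⌊q^n / V_q(n,t)⌋ = ⌊33232930569601/125377⌋ = 265064011.
Step 4: Compare |C| = 344973018 to 265064011: violated.
The claimed |C| lies above the Hamming bound, so no 7-ary code of length 16 with d ≥ 7 can have 344973018 codewords.


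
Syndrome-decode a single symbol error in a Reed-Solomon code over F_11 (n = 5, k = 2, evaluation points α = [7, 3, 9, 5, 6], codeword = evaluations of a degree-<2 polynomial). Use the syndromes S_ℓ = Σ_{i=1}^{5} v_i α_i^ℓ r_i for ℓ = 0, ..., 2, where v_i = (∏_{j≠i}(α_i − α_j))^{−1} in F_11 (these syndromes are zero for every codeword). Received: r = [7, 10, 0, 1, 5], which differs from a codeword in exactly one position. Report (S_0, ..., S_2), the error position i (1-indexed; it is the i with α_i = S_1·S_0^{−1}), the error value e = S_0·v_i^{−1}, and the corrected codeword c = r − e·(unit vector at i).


S = (7, 2, 10), error at position 4, error magnitude e = 9, c = [7, 10, 0, 3, 5].

Step 1: column multipliers v_i = (∏_{j≠i}(α_i − α_j))^{−1} mod 11.
  i = 1 (α = 7): (7−3)(7−9)(7−5)(7−6) = 4·(−2)·2·1 = −16 ≡ 6, so v_1 = 6^{−1} = 2 (mod 11).
  i = 2 (α = 3): (3−7)(3−9)(3−5)(3−6) = (−4)·(−6)·(−2)·(−3) = 144 ≡ 1, so v_2 = 1^{−1} = 1 (mod 11).
  i = 3 (α = 9): (9−7)(9−3)(9−5)(9−6) = 2·6·4·3 = 144 ≡ 1, so v_3 = 1^{−1} = 1 (mod 11).
  i = 4 (α = 5): (5−7)(5−3)(5−9)(5−6) = (−2)·2·(−4)·(−1) = −16 ≡ 6, so v_4 = 6^{−1} = 2 (mod 11).
  i = 5 (α = 6): (6−7)(6−3)(6−9)(6−5) = (−1)·3·(−3)·1 = 9 ≡ 9, so v_5 = 9^{−1} = 5 (mod 11).
  v = [2, 1, 1, 2, 5].
Step 2: syndromes of r = [7, 10, 0, 1, 5] (all sums mod 11).
  S_0 = Σ v_i r_i = 2·7 + 1·10 + 1·0 + 2·1 + 5·5 = 51 ≡ 7.
  S_1 = Σ v_i α_i r_i = 2·7·7 + 1·3·10 + 1·9·0 + 2·5·1 + 5·6·5 = 288 ≡ 2.
  α_i^2 mod 11 = [5, 9, 4, 3, 3].
  S_2 = Σ v_i α_i^2 r_i = 2·5·7 + 1·9·10 + 1·4·0 + 2·3·1 + 5·3·5 = 241 ≡ 10.
  S = (7, 2, 10) ≠ 0, so r is not a codeword (an error is present).
Step 3: locate the error. For a single error e at position i, S_ℓ = v_i·e·α_i^ℓ, so α_err = S_1/S_0.
  S_0^{−1} = 7^{−1} = 8 (mod 11), so α_err = 2·8 = 16 ≡ 5 = α_4. Error position i = 4.
  Consistency check: S_2/S_1 = 10·6 = 60 ≡ 5 = α_err ✓ (single-error assumption holds).
Step 4: error magnitude e = S_0/v_4 = S_0·∏_{j≠4}(α_4 − α_j) = 7·6 = 42 ≡ 9 (mod 11).
Step 5: correct position 4: c_4 = r_4 − e = 1 − 9 ≡ 3 (mod 11). Hence c = [7, 10, 0, 3, 5].
  Check: interpolating c through the α_i gives m(x) = 4 + 2·x (degree < 2) with m(α_i) = c_i for every i, so c is indeed a codeword.


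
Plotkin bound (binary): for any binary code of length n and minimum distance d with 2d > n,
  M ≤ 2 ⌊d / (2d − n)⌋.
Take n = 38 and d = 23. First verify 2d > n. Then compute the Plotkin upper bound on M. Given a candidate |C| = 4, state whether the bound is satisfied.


Plotkin bound M ≤ 4; given |C| = 4 ≤ bound (satisfied).

Check applicability: 2d = 46, n = 38.
2d − n = 8 > 0, so Plotkin applies.
Compute d/(2d−n) = 23/8 ≈ 2.8750.
⌊d/(2d−n)⌋ = 2.
Plotkin bound: M ≤ 2·2 = 4.
Given |C| = 4, check: satisfied.
This |C| is at the Plotkin bound.


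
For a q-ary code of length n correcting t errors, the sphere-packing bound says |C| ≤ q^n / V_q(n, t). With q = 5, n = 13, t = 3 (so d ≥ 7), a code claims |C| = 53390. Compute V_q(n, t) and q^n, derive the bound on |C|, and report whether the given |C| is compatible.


V_q(n, t) = 19605, q^n = 1220703125, Hamming bound = 62264, |C| = 53390 ≤ bound (satisfied).

Step 1: Compute V_q(n, t) = Σ_{j=0}^3 C(n, j) (q−1)^j.
  j = 0: C(13,0)·(4)^0 = 1·1 = 1.
  j = 1: C(13,1)·(4)^1 = 13·4 = 52.
  j = 2: C(13,2)·(4)^2 = 78·16 = 1248.
  j = 3: C(13,3)·(4)^3 = 286·64 = 18304.
  V_q(n, t) = 1 + 52 + 1248 + 18304 = 19605.
Step 2: q^n = 5^13 = 1220703125.
Step 3: Hamming bound ⌊q^n / V_q(n,t)⌋ = ⌊1220703125/19605⌋ = 62264.
Step 4: Compare |C| = 53390 to 62264: satisfied.
The claimed |C| lies below the Hamming bound.


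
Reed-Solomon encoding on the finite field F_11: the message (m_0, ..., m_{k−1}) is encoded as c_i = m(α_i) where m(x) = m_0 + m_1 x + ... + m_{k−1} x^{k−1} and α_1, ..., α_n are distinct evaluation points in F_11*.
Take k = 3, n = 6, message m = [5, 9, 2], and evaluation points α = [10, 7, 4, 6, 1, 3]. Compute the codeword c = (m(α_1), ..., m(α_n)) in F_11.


c = [9, 1, 7, 10, 5, 6]

Message polynomial: m(x) = 5 + 9·x + 2·x^2 (mod 11).
For each evaluation point α_i, compute m(α_i) mod 11:
  α_1 = 10: Horner steps 2 → 7 → 9, so m(10) = 9.
  α_2 = 7: Horner steps 2 → 1 → 1, so m(7) = 1.
  α_3 = 4: Horner steps 2 → 6 → 7, so m(4) = 7.
  α_4 = 6: Horner steps 2 → 10 → 10, so m(6) = 10.
  α_5 = 1: Horner steps 2 → 0 → 5, so m(1) = 5.
  α_6 = 3: Horner steps 2 → 4 → 6, so m(3) = 6.
Codeword c = [9, 1, 7, 10, 5, 6] ∈ F_11^6.


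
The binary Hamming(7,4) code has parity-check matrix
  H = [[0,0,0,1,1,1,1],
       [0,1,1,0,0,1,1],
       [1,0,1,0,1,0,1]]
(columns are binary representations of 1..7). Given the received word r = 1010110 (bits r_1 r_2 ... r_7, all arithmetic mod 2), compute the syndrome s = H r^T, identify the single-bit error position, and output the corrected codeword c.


s = (0, 0, 1)^T, error position = 1, corrected codeword c = 0010110

Compute s = H r^T mod 2 one row at a time:
  s_1 = 0 + 1 + 1 + 0 = 2 ≡ 0 (mod 2).
  s_2 = 0 + 1 + 1 + 0 = 2 ≡ 0 (mod 2).
  s_3 = 1 + 1 + 1 + 0 = 3 ≡ 1 (mod 2).
s = (0, 0, 1)^T — this equals column 1 of H (binary 001), so error is at position 1.
Correct: flip bit 1 of r = 1010110 to get c = 0010110.


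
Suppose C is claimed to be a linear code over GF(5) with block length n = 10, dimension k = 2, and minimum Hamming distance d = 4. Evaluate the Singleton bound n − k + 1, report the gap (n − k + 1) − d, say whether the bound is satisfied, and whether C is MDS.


Singleton RHS = n − k + 1 = 9, slack = 5, bound satisfied, not MDS.

Singleton bound: d ≤ n − k + 1.
Here n = 10, k = 2, so n − k + 1 = 9.
Given d = 4, check d ≤ 9: YES.
Slack = (n − k + 1) − d = 5.
The code is NOT MDS (slack = 5 > 0).
Description: the claimed parameters are [10, 2, 4]_5; such a code would be non-MDS.


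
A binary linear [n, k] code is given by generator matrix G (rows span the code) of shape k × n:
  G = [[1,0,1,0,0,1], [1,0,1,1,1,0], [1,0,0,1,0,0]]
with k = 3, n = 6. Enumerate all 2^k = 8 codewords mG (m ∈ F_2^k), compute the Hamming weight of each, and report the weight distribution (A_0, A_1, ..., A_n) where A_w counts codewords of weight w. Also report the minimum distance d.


Weight distribution: A_0 = 1, A_2 = 2, A_3 = 4, A_4 = 1. Minimum distance d = 2.

Enumerate all 2^3 = 8 messages m ∈ F_2^3.
For each, compute codeword c = mG in F_2^6, then tally its weight.
  m = 000 → c = 000000, weight = 0.
  m = 100 → c = 101001, weight = 3.
  m = 010 → c = 101110, weight = 4.
  m = 110 → c = 000111, weight = 3.
  m = 001 → c = 100100, weight = 2.
  m = 101 → c = 001101, weight = 3.
  m = 011 → c = 001010, weight = 2.
  m = 111 → c = 100011, weight = 3.
Tally weights:
  weight 0: 1 codewords.
  weight 2: 2 codewords.
  weight 3: 4 codewords.
  weight 4: 1 codewords.
Minimum distance d = smallest w > 0 with A_w > 0 = 2.
Sanity: Σ A_w = 8 = 2^3 = 8 ✓.


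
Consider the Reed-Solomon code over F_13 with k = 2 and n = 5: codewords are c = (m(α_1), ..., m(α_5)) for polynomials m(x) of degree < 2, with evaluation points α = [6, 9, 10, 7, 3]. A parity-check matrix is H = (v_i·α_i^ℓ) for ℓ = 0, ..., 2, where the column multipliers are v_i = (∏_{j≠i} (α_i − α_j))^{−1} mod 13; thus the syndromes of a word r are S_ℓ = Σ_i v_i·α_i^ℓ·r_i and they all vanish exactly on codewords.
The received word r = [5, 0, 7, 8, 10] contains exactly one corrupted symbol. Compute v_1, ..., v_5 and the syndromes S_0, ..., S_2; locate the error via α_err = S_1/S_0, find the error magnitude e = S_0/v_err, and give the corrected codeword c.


S = (2, 1, 7), error at position 4, error magnitude e = 9, c = [5, 0, 7, 12, 10].

Step 1: column multipliers v_i = (∏_{j≠i}(α_i − α_j))^{−1} mod 13.
  i = 1 (α = 6): (6−9)(6−10)(6−7)(6−3) = (−3)·(−4)·(−1)·3 = −36 ≡ 3, so v_1 = 3^{−1} = 9 (mod 13).
  i = 2 (α = 9): (9−6)(9−10)(9−7)(9−3) = 3·(−1)·2·6 = −36 ≡ 3, so v_2 = 3^{−1} = 9 (mod 13).
  i = 3 (α = 10): (10−6)(10−9)(10−7)(10−3) = 4·1·3·7 = 84 ≡ 6, so v_3 = 6^{−1} = 11 (mod 13).
  i = 4 (α = 7): (7−6)(7−9)(7−10)(7−3) = 1·(−2)·(−3)·4 = 24 ≡ 11, so v_4 = 11^{−1} = 6 (mod 13).
  i = 5 (α = 3): (3−6)(3−9)(3−10)(3−7) = (−3)·(−6)·(−7)·(−4) = 504 ≡ 10, so v_5 = 10^{−1} = 4 (mod 13).
  v = [9, 9, 11, 6, 4].
Step 2: syndromes of r = [5, 0, 7, 8, 10] (all sums mod 13).
  S_0 = Σ v_i r_i = 9·5 + 9·0 + 11·7 + 6·8 + 4·10 = 210 ≡ 2.
  S_1 = Σ v_i α_i r_i = 9·6·5 + 9·9·0 + 11·10·7 + 6·7·8 + 4·3·10 = 1496 ≡ 1.
  α_i^2 mod 13 = [10, 3, 9, 10, 9].
  S_2 = Σ v_i α_i^2 r_i = 9·10·5 + 9·3·0 + 11·9·7 + 6·10·8 + 4·9·10 = 1983 ≡ 7.
  S = (2, 1, 7) ≠ 0, so r is not a codeword (an error is present).
Step 3: locate the error. For a single error e at position i, S_ℓ = v_i·e·α_i^ℓ, so α_err = S_1/S_0.
  S_0^{−1} = 2^{−1} = 7 (mod 13), so α_err = 1·7 = 7 ≡ 7 = α_4. Error position i = 4.
  Consistency check: S_2/S_1 = 7·1 = 7 ≡ 7 = α_err ✓ (single-error assumption holds).
Step 4: error magnitude e = S_0/v_4 = S_0·∏_{j≠4}(α_4 − α_j) = 2·11 = 22 ≡ 9 (mod 13).
Step 5: correct position 4: c_4 = r_4 − e = 8 − 9 ≡ 12 (mod 13). Hence c = [5, 0, 7, 12, 10].
  Check: interpolating c through the α_i gives m(x) = 2 + 7·x (degree < 2) with m(α_i) = c_i for every i, so c is indeed a codeword.


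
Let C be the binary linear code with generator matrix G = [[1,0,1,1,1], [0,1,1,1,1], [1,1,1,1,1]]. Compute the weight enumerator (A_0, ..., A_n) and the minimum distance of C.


Weight distribution: A_0 = 1, A_1 = 2, A_2 = 1, A_3 = 1, A_4 = 2, A_5 = 1. Minimum distance d = 1.

Enumerate all 2^3 = 8 messages m ∈ F_2^3.
For each, compute codeword c = mG in F_2^5, then tally its weight.
  m = 000 → c = 00000, weight = 0.
  m = 100 → c = 10111, weight = 4.
  m = 010 → c = 01111, weight = 4.
  m = 110 → c = 11000, weight = 2.
  m = 001 → c = 11111, weight = 5.
  m = 101 → c = 01000, weight = 1.
  m = 011 → c = 10000, weight = 1.
  m = 111 → c = 00111, weight = 3.
Tally weights:
  weight 0: 1 codewords.
  weight 1: 2 codewords.
  weight 2: 1 codewords.
  weight 3: 1 codewords.
  weight 4: 2 codewords.
  weight 5: 1 codewords.
Minimum distance d = smallest w > 0 with A_w > 0 = 1.
Sanity: Σ A_w = 8 = 2^3 = 8 ✓.


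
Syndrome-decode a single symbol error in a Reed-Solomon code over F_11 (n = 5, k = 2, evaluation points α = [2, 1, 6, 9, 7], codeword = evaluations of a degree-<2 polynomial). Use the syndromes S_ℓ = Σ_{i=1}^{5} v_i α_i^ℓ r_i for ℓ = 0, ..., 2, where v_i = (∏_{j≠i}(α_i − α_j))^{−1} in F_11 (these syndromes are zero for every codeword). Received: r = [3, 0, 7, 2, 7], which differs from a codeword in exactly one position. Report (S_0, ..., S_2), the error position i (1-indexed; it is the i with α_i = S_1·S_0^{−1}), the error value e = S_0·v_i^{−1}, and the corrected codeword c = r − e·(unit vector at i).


S = (5, 8, 4), error at position 3, error magnitude e = 3, c = [3, 0, 4, 2, 7].

Step 1: column multipliers v_i = (∏_{j≠i}(α_i − α_j))^{−1} mod 11.
  i = 1 (α = 2): (2−1)(2−6)(2−9)(2−7) = 1·(−4)·(−7)·(−5) = −140 ≡ 3, so v_1 = 3^{−1} = 4 (mod 11).
  i = 2 (α = 1): (1−2)(1−6)(1−9)(1−7) = (−1)·(−5)·(−8)·(−6) = 240 ≡ 9, so v_2 = 9^{−1} = 5 (mod 11).
  i = 3 (α = 6): (6−2)(6−1)(6−9)(6−7) = 4·5·(−3)·(−1) = 60 ≡ 5, so v_3 = 5^{−1} = 9 (mod 11).
  i = 4 (α = 9): (9−2)(9−1)(9−6)(9−7) = 7·8·3·2 = 336 ≡ 6, so v_4 = 6^{−1} = 2 (mod 11).
  i = 5 (α = 7): (7−2)(7−1)(7−6)(7−9) = 5·6·1·(−2) = −60 ≡ 6, so v_5 = 6^{−1} = 2 (mod 11).
  v = [4, 5, 9, 2, 2].
Step 2: syndromes of r = [3, 0, 7, 2, 7] (all sums mod 11).
  S_0 = Σ v_i r_i = 4·3 + 5·0 + 9·7 + 2·2 + 2·7 = 93 ≡ 5.
  S_1 = Σ v_i α_i r_i = 4·2·3 + 5·1·0 + 9·6·7 + 2·9·2 + 2·7·7 = 536 ≡ 8.
  α_i^2 mod 11 = [4, 1, 3, 4, 5].
  S_2 = Σ v_i α_i^2 r_i = 4·4·3 + 5·1·0 + 9·3·7 + 2·4·2 + 2·5·7 = 323 ≡ 4.
  S = (5, 8, 4) ≠ 0, so r is not a codeword (an error is present).
Step 3: locate the error. For a single error e at position i, S_ℓ = v_i·e·α_i^ℓ, so α_err = S_1/S_0.
  S_0^{−1} = 5^{−1} = 9 (mod 11), so α_err = 8·9 = 72 ≡ 6 = α_3. Error position i = 3.
  Consistency check: S_2/S_1 = 4·7 = 28 ≡ 6 = α_err ✓ (single-error assumption holds).
Step 4: error magnitude e = S_0/v_3 = S_0·∏_{j≠3}(α_3 − α_j) = 5·5 = 25 ≡ 3 (mod 11).
Step 5: correct position 3: c_3 = r_3 − e = 7 − 3 ≡ 4 (mod 11). Hence c = [3, 0, 4, 2, 7].
  Check: interpolating c through the α_i gives m(x) = 8 + 3·x (degree < 2) with m(α_i) = c_i for every i, so c is indeed a codeword.


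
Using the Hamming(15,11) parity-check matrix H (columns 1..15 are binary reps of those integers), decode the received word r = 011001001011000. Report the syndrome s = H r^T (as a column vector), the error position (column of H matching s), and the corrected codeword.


s = (1, 0, 0, 1)^T, error position = 9, corrected codeword c = 011001000011000

Compute s = H r^T mod 2 one row at a time:
  s_1 = 0 + 1 + 0 + 1 + 1 + 0 + 0 + 0 = 3 ≡ 1 (mod 2).
  s_2 = 0 + 0 + 1 + 0 + 1 + 0 + 0 + 0 = 2 ≡ 0 (mod 2).
  s_3 = 1 + 1 + 1 + 0 + 0 + 1 + 0 + 0 = 4 ≡ 0 (mod 2).
  s_4 = 0 + 1 + 0 + 0 + 1 + 1 + 0 + 0 = 3 ≡ 1 (mod 2).
s = (1, 0, 0, 1)^T — this equals column 9 of H (binary 1001), so error is at position 9.
Correct: flip bit 9 of r = 011001001011000 to get c = 011001000011000.


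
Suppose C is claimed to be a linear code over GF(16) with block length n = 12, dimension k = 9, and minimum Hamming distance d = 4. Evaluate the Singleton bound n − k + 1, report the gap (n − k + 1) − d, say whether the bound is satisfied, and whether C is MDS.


Singleton RHS = n − k + 1 = 4, slack = 0, bound satisfied, MDS.

Singleton bound: d ≤ n − k + 1.
Here n = 12, k = 9, so n − k + 1 = 4.
Given d = 4, check d ≤ 4: YES.
Slack = (n − k + 1) − d = 0.
The code is MDS (slack = 0).
Description: the claimed parameters are [12, 9, 4]_16; such a code would be MDS (meets Singleton bound).


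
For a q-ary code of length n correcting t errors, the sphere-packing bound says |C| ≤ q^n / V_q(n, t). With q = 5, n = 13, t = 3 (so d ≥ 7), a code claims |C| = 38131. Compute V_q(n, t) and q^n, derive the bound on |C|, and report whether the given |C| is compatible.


V_q(n, t) = 19605, q^n = 1220703125, Hamming bound = 62264, |C| = 38131 ≤ bound (satisfied).

Step 1: Compute V_q(n, t) = Σ_{j=0}^3 C(n, j) (q−1)^j.
  j = 0: C(13,0)·(4)^0 = 1·1 = 1.
  j = 1: C(13,1)·(4)^1 = 13·4 = 52.
  j = 2: C(13,2)·(4)^2 = 78·16 = 1248.
  j = 3: C(13,3)·(4)^3 = 286·64 = 18304.
  V_q(n, t) = 1 + 52 + 1248 + 18304 = 19605.
Step 2: q^n = 5^13 = 1220703125.
Step 3: Hamming bound ⌊q^n / V_q(n,t)⌋ = ⌊1220703125/19605⌋ = 62264.
Step 4: Compare |C| = 38131 to 62264: satisfied.
The claimed |C| lies below the Hamming bound.


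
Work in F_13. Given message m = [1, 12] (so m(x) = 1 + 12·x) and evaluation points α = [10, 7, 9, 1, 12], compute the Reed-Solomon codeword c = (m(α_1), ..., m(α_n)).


c = [4, 7, 5, 0, 2]

Message polynomial: m(x) = 1 + 12·x (mod 13).
For each evaluation point α_i, compute m(α_i) mod 13:
  α_1 = 10: Horner steps 12 → 4, so m(10) = 4.
  α_2 = 7: Horner steps 12 → 7, so m(7) = 7.
  α_3 = 9: Horner steps 12 → 5, so m(9) = 5.
  α_4 = 1: Horner steps 12 → 0, so m(1) = 0.
  α_5 = 12: Horner steps 12 → 2, so m(12) = 2.
Codeword c = [4, 7, 5, 0, 2] ∈ F_13^5.


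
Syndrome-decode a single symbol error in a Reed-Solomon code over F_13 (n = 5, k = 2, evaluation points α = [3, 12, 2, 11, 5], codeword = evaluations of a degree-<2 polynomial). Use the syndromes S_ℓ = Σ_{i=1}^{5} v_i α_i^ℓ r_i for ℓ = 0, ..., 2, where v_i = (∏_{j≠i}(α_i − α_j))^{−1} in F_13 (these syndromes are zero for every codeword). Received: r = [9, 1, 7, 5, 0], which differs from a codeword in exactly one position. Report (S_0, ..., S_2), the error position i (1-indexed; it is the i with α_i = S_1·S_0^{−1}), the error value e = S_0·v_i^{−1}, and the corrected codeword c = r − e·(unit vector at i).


S = (11, 4, 5), error at position 4, error magnitude e = 6, c = [9, 1, 7, 12, 0].

Step 1: column multipliers v_i = (∏_{j≠i}(α_i − α_j))^{−1} mod 13.
  i = 1 (α = 3): (3−12)(3−2)(3−11)(3−5) = (−9)·1·(−8)·(−2) = −144 ≡ 12, so v_1 = 12^{−1} = 12 (mod 13).
  i = 2 (α = 12): (12−3)(12−2)(12−11)(12−5) = 9·10·1·7 = 630 ≡ 6, so v_2 = 6^{−1} = 11 (mod 13).
  i = 3 (α = 2): (2−3)(2−12)(2−11)(2−5) = (−1)·(−10)·(−9)·(−3) = 270 ≡ 10, so v_3 = 10^{−1} = 4 (mod 13).
  i = 4 (α = 11): (11−3)(11−12)(11−2)(11−5) = 8·(−1)·9·6 = −432 ≡ 10, so v_4 = 10^{−1} = 4 (mod 13).
  i = 5 (α = 5): (5−3)(5−12)(5−2)(5−11) = 2·(−7)·3·(−6) = 252 ≡ 5, so v_5 = 5^{−1} = 8 (mod 13).
  v = [12, 11, 4, 4, 8].
Step 2: syndromes of r = [9, 1, 7, 5, 0] (all sums mod 13).
  S_0 = Σ v_i r_i = 12·9 + 11·1 + 4·7 + 4·5 + 8·0 = 167 ≡ 11.
  S_1 = Σ v_i α_i r_i = 12·3·9 + 11·12·1 + 4·2·7 + 4·11·5 + 8·5·0 = 732 ≡ 4.
  α_i^2 mod 13 = [9, 1, 4, 4, 12].
  S_2 = Σ v_i α_i^2 r_i = 12·9·9 + 11·1·1 + 4·4·7 + 4·4·5 + 8·12·0 = 1175 ≡ 5.
  S = (11, 4, 5) ≠ 0, so r is not a codeword (an error is present).
Step 3: locate the error. For a single error e at position i, S_ℓ = v_i·e·α_i^ℓ, so α_err = S_1/S_0.
  S_0^{−1} = 11^{−1} = 6 (mod 13), so α_err = 4·6 = 24 ≡ 11 = α_4. Error position i = 4.
  Consistency check: S_2/S_1 = 5·10 = 50 ≡ 11 = α_err ✓ (single-error assumption holds).
Step 4: error magnitude e = S_0/v_4 = S_0·∏_{j≠4}(α_4 − α_j) = 11·10 = 110 ≡ 6 (mod 13).
Step 5: correct position 4: c_4 = r_4 − e = 5 − 6 ≡ 12 (mod 13). Hence c = [9, 1, 7, 12, 0].
  Check: interpolating c through the α_i gives m(x) = 3 + 2·x (degree < 2) with m(α_i) = c_i for every i, so c is indeed a codeword.


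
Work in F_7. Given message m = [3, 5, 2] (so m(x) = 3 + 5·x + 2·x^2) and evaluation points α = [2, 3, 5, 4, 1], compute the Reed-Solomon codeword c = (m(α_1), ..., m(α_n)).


c = [0, 1, 1, 6, 3]

Message polynomial: m(x) = 3 + 5·x + 2·x^2 (mod 7).
For each evaluation point α_i, compute m(α_i) mod 7:
  α_1 = 2: Horner steps 2 → 2 → 0, so m(2) = 0.
  α_2 = 3: Horner steps 2 → 4 → 1, so m(3) = 1.
  α_3 = 5: Horner steps 2 → 1 → 1, so m(5) = 1.
  α_4 = 4: Horner steps 2 → 6 → 6, so m(4) = 6.
  α_5 = 1: Horner steps 2 → 0 → 3, so m(1) = 3.
Codeword c = [0, 1, 1, 6, 3] ∈ F_7^5.


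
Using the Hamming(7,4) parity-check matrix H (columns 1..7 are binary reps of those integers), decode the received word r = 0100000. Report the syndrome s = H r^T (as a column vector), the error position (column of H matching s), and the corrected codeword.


s = (0, 1, 0)^T, error position = 2, corrected codeword c = 0000000

Compute s = H r^T mod 2 one row at a time:
  s_1 = 0 + 0 + 0 + 0 = 0 ≡ 0 (mod 2).
  s_2 = 1 + 0 + 0 + 0 = 1 ≡ 1 (mod 2).
  s_3 = 0 + 0 + 0 + 0 = 0 ≡ 0 (mod 2).
s = (0, 1, 0)^T — this equals column 2 of H (binary 010), so error is at position 2.
Correct: flip bit 2 of r = 0100000 to get c = 0000000.


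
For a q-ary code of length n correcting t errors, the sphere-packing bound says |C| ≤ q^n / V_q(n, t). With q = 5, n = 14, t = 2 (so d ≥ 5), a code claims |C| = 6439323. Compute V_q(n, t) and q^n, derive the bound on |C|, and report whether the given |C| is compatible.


V_q(n, t) = 1513, q^n = 6103515625, Hamming bound = 4034048, |C| = 6439323 > bound (violated).

Step 1: Compute V_q(n, t) = Σ_{j=0}^2 C(n, j) (q−1)^j.
  j = 0: C(14,0)·(4)^0 = 1·1 = 1.
  j = 1: C(14,1)·(4)^1 = 14·4 = 56.
  j = 2: C(14,2)·(4)^2 = 91·16 = 1456.
  V_q(n, t) = 1 + 56 + 1456 = 1513.
Step 2: q^n = 5^14 = 6103515625.
Step 3: Hamming bound ⌊q^n / V_q(n,t)⌋ = ⌊6103515625/1513⌋ = 4034048.
Step 4: Compare |C| = 6439323 to 4034048: violated.
The claimed |C| lies above the Hamming bound, so no 5-ary code of length 14 with d ≥ 5 can have 6439323 codewords.


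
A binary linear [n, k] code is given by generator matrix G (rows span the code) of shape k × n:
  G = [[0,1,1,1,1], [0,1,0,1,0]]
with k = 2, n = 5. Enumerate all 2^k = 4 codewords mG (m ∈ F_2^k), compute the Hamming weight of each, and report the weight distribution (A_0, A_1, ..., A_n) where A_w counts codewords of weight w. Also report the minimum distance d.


Weight distribution: A_0 = 1, A_2 = 2, A_4 = 1. Minimum distance d = 2.

Enumerate all 2^2 = 4 messages m ∈ F_2^2.
For each, compute codeword c = mG in F_2^5, then tally its weight.
  m = 00 → c = 00000, weight = 0.
  m = 10 → c = 01111, weight = 4.
  m = 01 → c = 01010, weight = 2.
  m = 11 → c = 00101, weight = 2.
Tally weights:
  weight 0: 1 codewords.
  weight 2: 2 codewords.
  weight 4: 1 codewords.
Minimum distance d = smallest w > 0 with A_w > 0 = 2.
Sanity: Σ A_w = 4 = 2^2 = 4 ✓.


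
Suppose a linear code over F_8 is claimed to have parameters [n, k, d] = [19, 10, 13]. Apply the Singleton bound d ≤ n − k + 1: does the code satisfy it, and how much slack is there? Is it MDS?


Singleton RHS = n − k + 1 = 10, slack = -3, bound violated (no such code; not MDS).

Singleton bound: d ≤ n − k + 1.
Here n = 19, k = 10, so n − k + 1 = 10.
Given d = 13, check d ≤ 10: NO.
Slack = (n − k + 1) − d = -3.
The slack is negative: d = 13 exceeds n − k + 1 = 10 by 3, so the Singleton bound is violated and no linear [19, 10, 13]_8 code can exist. In particular it is not MDS (MDS requires d = n − k + 1 exactly).
Description: the claimed parameters are [19, 10, 13]_8; such a code would be impossible (violates the Singleton bound).


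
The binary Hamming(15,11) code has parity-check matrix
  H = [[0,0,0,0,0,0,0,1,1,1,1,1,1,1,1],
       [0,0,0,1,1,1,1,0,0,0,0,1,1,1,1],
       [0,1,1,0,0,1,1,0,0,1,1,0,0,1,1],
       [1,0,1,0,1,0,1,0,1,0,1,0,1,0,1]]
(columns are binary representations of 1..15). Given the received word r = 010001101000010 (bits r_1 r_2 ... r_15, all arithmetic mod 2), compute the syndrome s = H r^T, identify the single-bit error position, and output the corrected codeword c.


s = (0, 1, 0, 0)^T, error position = 4, corrected codeword c = 010101101000010

Compute s = H r^T mod 2 one row at a time:
  s_1 = 0 + 1 + 0 + 0 + 0 + 0 + 1 + 0 = 2 ≡ 0 (mod 2).
  s_2 = 0 + 0 + 1 + 1 + 0 + 0 + 1 + 0 = 3 ≡ 1 (mod 2).
  s_3 = 1 + 0 + 1 + 1 + 0 + 0 + 1 + 0 = 4 ≡ 0 (mod 2).
  s_4 = 0 + 0 + 0 + 1 + 1 + 0 + 0 + 0 = 2 ≡ 0 (mod 2).
s = (0, 1, 0, 0)^T — this equals column 4 of H (binary 0100), so error is at position 4.
Correct: flip bit 4 of r = 010001101000010 to get c = 010101101000010.


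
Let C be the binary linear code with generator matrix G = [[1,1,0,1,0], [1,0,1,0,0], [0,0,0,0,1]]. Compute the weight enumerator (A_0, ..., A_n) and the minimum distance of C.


Weight distribution: A_0 = 1, A_1 = 1, A_2 = 1, A_3 = 3, A_4 = 2. Minimum distance d = 1.

Enumerate all 2^3 = 8 messages m ∈ F_2^3.
For each, compute codeword c = mG in F_2^5, then tally its weight.
  m = 000 → c = 00000, weight = 0.
  m = 100 → c = 11010, weight = 3.
  m = 010 → c = 10100, weight = 2.
  m = 110 → c = 01110, weight = 3.
  m = 001 → c = 00001, weight = 1.
  m = 101 → c = 11011, weight = 4.
  m = 011 → c = 10101, weight = 3.
  m = 111 → c = 01111, weight = 4.
Tally weights:
  weight 0: 1 codewords.
  weight 1: 1 codewords.
  weight 2: 1 codewords.
  weight 3: 3 codewords.
  weight 4: 2 codewords.
Minimum distance d = smallest w > 0 with A_w > 0 = 1.
Sanity: Σ A_w = 8 = 2^3 = 8 ✓.


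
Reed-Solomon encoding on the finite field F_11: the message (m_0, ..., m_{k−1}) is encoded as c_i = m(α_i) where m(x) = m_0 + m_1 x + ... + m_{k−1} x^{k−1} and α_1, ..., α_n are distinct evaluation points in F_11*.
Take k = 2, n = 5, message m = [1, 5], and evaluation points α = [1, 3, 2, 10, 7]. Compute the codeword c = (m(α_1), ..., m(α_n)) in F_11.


c = [6, 5, 0, 7, 3]

Message polynomial: m(x) = 1 + 5·x (mod 11).
For each evaluation point α_i, compute m(α_i) mod 11:
  α_1 = 1: Horner steps 5 → 6, so m(1) = 6.
  α_2 = 3: Horner steps 5 → 5, so m(3) = 5.
  α_3 = 2: Horner steps 5 → 0, so m(2) = 0.
  α_4 = 10: Horner steps 5 → 7, so m(10) = 7.
  α_5 = 7: Horner steps 5 → 3, so m(7) = 3.
Codeword c = [6, 5, 0, 7, 3] ∈ F_11^5.


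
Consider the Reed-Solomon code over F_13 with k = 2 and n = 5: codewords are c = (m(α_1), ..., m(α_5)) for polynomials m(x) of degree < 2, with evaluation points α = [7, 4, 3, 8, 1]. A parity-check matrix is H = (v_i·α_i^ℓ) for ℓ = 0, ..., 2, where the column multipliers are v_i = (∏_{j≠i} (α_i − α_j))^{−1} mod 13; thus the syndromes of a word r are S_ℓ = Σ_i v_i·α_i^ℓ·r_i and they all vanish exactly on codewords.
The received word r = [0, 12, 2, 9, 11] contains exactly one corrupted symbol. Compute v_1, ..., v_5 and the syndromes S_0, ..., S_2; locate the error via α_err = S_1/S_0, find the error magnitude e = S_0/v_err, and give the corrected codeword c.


S = (1, 3, 9), error at position 3, error magnitude e = 12, c = [0, 12, 3, 9, 11].

Step 1: column multipliers v_i = (∏_{j≠i}(α_i − α_j))^{−1} mod 13.
  i = 1 (α = 7): (7−4)(7−3)(7−8)(7−1) = 3·4·(−1)·6 = −72 ≡ 6, so v_1 = 6^{−1} = 11 (mod 13).
  i = 2 (α = 4): (4−7)(4−3)(4−8)(4−1) = (−3)·1·(−4)·3 = 36 ≡ 10, so v_2 = 10^{−1} = 4 (mod 13).
  i = 3 (α = 3): (3−7)(3−4)(3−8)(3−1) = (−4)·(−1)·(−5)·2 = −40 ≡ 12, so v_3 = 12^{−1} = 12 (mod 13).
  i = 4 (α = 8): (8−7)(8−4)(8−3)(8−1) = 1·4·5·7 = 140 ≡ 10, so v_4 = 10^{−1} = 4 (mod 13).
  i = 5 (α = 1): (1−7)(1−4)(1−3)(1−8) = (−6)·(−3)·(−2)·(−7) = 252 ≡ 5, so v_5 = 5^{−1} = 8 (mod 13).
  v = [11, 4, 12, 4, 8].
Step 2: syndromes of r = [0, 12, 2, 9, 11] (all sums mod 13).
  S_0 = Σ v_i r_i = 11·0 + 4·12 + 12·2 + 4·9 + 8·11 = 196 ≡ 1.
  S_1 = Σ v_i α_i r_i = 11·7·0 + 4·4·12 + 12·3·2 + 4·8·9 + 8·1·11 = 640 ≡ 3.
  α_i^2 mod 13 = [10, 3, 9, 12, 1].
  S_2 = Σ v_i α_i^2 r_i = 11·10·0 + 4·3·12 + 12·9·2 + 4·12·9 + 8·1·11 = 880 ≡ 9.
  S = (1, 3, 9) ≠ 0, so r is not a codeword (an error is present).
Step 3: locate the error. For a single error e at position i, S_ℓ = v_i·e·α_i^ℓ, so α_err = S_1/S_0.
  S_0^{−1} = 1^{−1} = 1 (mod 13), so α_err = 3·1 = 3 ≡ 3 = α_3. Error position i = 3.
  Consistency check: S_2/S_1 = 9·9 = 81 ≡ 3 = α_err ✓ (single-error assumption holds).
Step 4: error magnitude e = S_0/v_3 = S_0·∏_{j≠3}(α_3 − α_j) = 1·12 = 12 ≡ 12 (mod 13).
Step 5: correct position 3: c_3 = r_3 − e = 2 − 12 ≡ 3 (mod 13). Hence c = [0, 12, 3, 9, 11].
  Check: interpolating c through the α_i gives m(x) = 2 + 9·x (degree < 2) with m(α_i) = c_i for every i, so c is indeed a codeword.


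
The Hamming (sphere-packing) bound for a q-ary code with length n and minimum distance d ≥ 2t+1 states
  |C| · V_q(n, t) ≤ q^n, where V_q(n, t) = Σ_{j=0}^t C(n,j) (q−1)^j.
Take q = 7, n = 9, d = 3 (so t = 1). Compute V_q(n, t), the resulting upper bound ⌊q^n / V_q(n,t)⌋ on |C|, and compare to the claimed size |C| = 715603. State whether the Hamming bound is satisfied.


V_q(n, t) = 55, q^n = 40353607, Hamming bound = 733701, |C| = 715603 ≤ bound (satisfied).

Step 1: Compute V_q(n, t) = Σ_{j=0}^1 C(n, j) (q−1)^j.
  j = 0: C(9,0)·(6)^0 = 1·1 = 1.
  j = 1: C(9,1)·(6)^1 = 9·6 = 54.
  V_q(n, t) = 1 + 54 = 55.
Step 2: q^n = 7^9 = 40353607.
Step 3: Hamming bound ⌊q^n / V_q(n,t)⌋ = ⌊40353607/55⌋ = 733701.
Step 4: Compare |C| = 715603 to 733701: satisfied.
The claimed |C| lies below the Hamming bound.


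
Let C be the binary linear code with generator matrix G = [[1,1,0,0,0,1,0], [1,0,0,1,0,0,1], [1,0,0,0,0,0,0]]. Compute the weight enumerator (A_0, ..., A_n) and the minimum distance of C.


Weight distribution: A_0 = 1, A_1 = 1, A_2 = 2, A_3 = 2, A_4 = 1, A_5 = 1. Minimum distance d = 1.

Enumerate all 2^3 = 8 messages m ∈ F_2^3.
For each, compute codeword c = mG in F_2^7, then tally its weight.
  m = 000 → c = 0000000, weight = 0.
  m = 100 → c = 1100010, weight = 3.
  m = 010 → c = 1001001, weight = 3.
  m = 110 → c = 0101011, weight = 4.
  m = 001 → c = 1000000, weight = 1.
  m = 101 → c = 0100010, weight = 2.
  m = 011 → c = 0001001, weight = 2.
  m = 111 → c = 1101011, weight = 5.
Tally weights:
  weight 0: 1 codewords.
  weight 1: 1 codewords.
  weight 2: 2 codewords.
  weight 3: 2 codewords.
  weight 4: 1 codewords.
  weight 5: 1 codewords.
Minimum distance d = smallest w > 0 with A_w > 0 = 1.
Sanity: Σ A_w = 8 = 2^3 = 8 ✓.


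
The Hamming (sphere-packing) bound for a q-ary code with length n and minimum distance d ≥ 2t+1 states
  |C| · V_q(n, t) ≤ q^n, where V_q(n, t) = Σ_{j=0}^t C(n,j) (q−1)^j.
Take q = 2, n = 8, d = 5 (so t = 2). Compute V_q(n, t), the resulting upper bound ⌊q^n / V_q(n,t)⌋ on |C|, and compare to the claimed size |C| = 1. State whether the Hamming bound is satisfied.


V_q(n, t) = 37, q^n = 256, Hamming bound = 6, |C| = 1 ≤ bound (satisfied).

Step 1: Compute V_q(n, t) = Σ_{j=0}^2 C(n, j) (q−1)^j.
  j = 0: C(8,0)·(1)^0 = 1·1 = 1.
  j = 1: C(8,1)·(1)^1 = 8·1 = 8.
  j = 2: C(8,2)·(1)^2 = 28·1 = 28.
  V_q(n, t) = 1 + 8 + 28 = 37.
Step 2: q^n = 2^8 = 256.
Step 3: Hamming bound ⌊q^n / V_q(n,t)⌋ = ⌊256/37⌋ = 6.
Step 4: Compare |C| = 1 to 6: satisfied.
The claimed |C| lies below the Hamming bound.


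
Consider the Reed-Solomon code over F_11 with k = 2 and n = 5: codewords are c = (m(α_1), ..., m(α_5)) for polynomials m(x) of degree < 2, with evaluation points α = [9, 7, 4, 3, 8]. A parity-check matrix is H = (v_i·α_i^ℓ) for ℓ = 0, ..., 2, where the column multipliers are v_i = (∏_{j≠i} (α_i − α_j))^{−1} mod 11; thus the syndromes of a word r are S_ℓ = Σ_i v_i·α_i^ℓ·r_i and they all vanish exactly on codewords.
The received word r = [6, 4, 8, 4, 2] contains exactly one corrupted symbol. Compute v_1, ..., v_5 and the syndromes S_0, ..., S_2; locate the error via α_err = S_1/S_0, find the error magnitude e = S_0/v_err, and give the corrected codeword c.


S = (3, 10, 4), error at position 2, error magnitude e = 6, c = [6, 9, 8, 4, 2].

Step 1: column multipliers v_i = (∏_{j≠i}(α_i − α_j))^{−1} mod 11.
  i = 1 (α = 9): (9−7)(9−4)(9−3)(9−8) = 2·5·6·1 = 60 ≡ 5, so v_1 = 5^{−1} = 9 (mod 11).
  i = 2 (α = 7): (7−9)(7−4)(7−3)(7−8) = (−2)·3·4·(−1) = 24 ≡ 2, so v_2 = 2^{−1} = 6 (mod 11).
  i = 3 (α = 4): (4−9)(4−7)(4−3)(4−8) = (−5)·(−3)·1·(−4) = −60 ≡ 6, so v_3 = 6^{−1} = 2 (mod 11).
  i = 4 (α = 3): (3−9)(3−7)(3−4)(3−8) = (−6)·(−4)·(−1)·(−5) = 120 ≡ 10, so v_4 = 10^{−1} = 10 (mod 11).
  i = 5 (α = 8): (8−9)(8−7)(8−4)(8−3) = (−1)·1·4·5 = −20 ≡ 2, so v_5 = 2^{−1} = 6 (mod 11).
  v = [9, 6, 2, 10, 6].
Step 2: syndromes of r = [6, 4, 8, 4, 2] (all sums mod 11).
  S_0 = Σ v_i r_i = 9·6 + 6·4 + 2·8 + 10·4 + 6·2 = 146 ≡ 3.
  S_1 = Σ v_i α_i r_i = 9·9·6 + 6·7·4 + 2·4·8 + 10·3·4 + 6·8·2 = 934 ≡ 10.
  α_i^2 mod 11 = [4, 5, 5, 9, 9].
  S_2 = Σ v_i α_i^2 r_i = 9·4·6 + 6·5·4 + 2·5·8 + 10·9·4 + 6·9·2 = 884 ≡ 4.
  S = (3, 10, 4) ≠ 0, so r is not a codeword (an error is present).
Step 3: locate the error. For a single error e at position i, S_ℓ = v_i·e·α_i^ℓ, so α_err = S_1/S_0.
  S_0^{−1} = 3^{−1} = 4 (mod 11), so α_err = 10·4 = 40 ≡ 7 = α_2. Error position i = 2.
  Consistency check: S_2/S_1 = 4·10 = 40 ≡ 7 = α_err ✓ (single-error assumption holds).
Step 4: error magnitude e = S_0/v_2 = S_0·∏_{j≠2}(α_2 − α_j) = 3·2 = 6 ≡ 6 (mod 11).
Step 5: correct position 2: c_2 = r_2 − e = 4 − 6 ≡ 9 (mod 11). Hence c = [6, 9, 8, 4, 2].
  Check: interpolating c through the α_i gives m(x) = 3 + 4·x (degree < 2) with m(α_i) = c_i for every i, so c is indeed a codeword.


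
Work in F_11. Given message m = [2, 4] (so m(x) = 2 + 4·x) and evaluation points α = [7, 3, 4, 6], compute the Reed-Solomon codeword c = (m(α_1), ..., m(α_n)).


c = [8, 3, 7, 4]

Message polynomial: m(x) = 2 + 4·x (mod 11).
For each evaluation point α_i, compute m(α_i) mod 11:
  α_1 = 7: Horner steps 4 → 8, so m(7) = 8.
  α_2 = 3: Horner steps 4 → 3, so m(3) = 3.
  α_3 = 4: Horner steps 4 → 7, so m(4) = 7.
  α_4 = 6: Horner steps 4 → 4, so m(6) = 4.
Codeword c = [8, 3, 7, 4] ∈ F_11^4.


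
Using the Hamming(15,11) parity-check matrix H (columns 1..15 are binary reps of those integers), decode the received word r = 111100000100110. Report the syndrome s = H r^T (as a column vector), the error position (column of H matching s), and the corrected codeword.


s = (1, 1, 0, 1)^T, error position = 13, corrected codeword c = 111100000100010

Compute s = H r^T mod 2 one row at a time:
  s_1 = 0 + 0 + 1 + 0 + 0 + 1 + 1 + 0 = 3 ≡ 1 (mod 2).
  s_2 = 1 + 0 + 0 + 0 + 0 + 1 + 1 + 0 = 3 ≡ 1 (mod 2).
  s_3 = 1 + 1 + 0 + 0 + 1 + 0 + 1 + 0 = 4 ≡ 0 (mod 2).
  s_4 = 1 + 1 + 0 + 0 + 0 + 0 + 1 + 0 = 3 ≡ 1 (mod 2).
s = (1, 1, 0, 1)^T — this equals column 13 of H (binary 1101), so error is at position 13.
Correct: flip bit 13 of r = 111100000100110 to get c = 111100000100010.


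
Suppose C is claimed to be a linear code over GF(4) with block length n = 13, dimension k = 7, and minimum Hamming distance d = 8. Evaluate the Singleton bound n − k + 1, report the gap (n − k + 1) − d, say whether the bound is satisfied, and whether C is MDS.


Singleton RHS = n − k + 1 = 7, slack = -1, bound violated (no such code; not MDS).

Singleton bound: d ≤ n − k + 1.
Here n = 13, k = 7, so n − k + 1 = 7.
Given d = 8, check d ≤ 7: NO.
Slack = (n − k + 1) − d = -1.
The slack is negative: d = 8 exceeds n − k + 1 = 7 by 1, so the Singleton bound is violated and no linear [13, 7, 8]_4 code can exist. In particular it is not MDS (MDS requires d = n − k + 1 exactly).
Description: the claimed parameters are [13, 7, 8]_4; such a code would be impossible (violates the Singleton bound).


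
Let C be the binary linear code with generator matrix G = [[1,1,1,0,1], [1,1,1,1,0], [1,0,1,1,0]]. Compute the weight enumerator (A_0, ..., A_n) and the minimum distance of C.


Weight distribution: A_0 = 1, A_1 = 1, A_2 = 1, A_3 = 3, A_4 = 2. Minimum distance d = 1.

Enumerate all 2^3 = 8 messages m ∈ F_2^3.
For each, compute codeword c = mG in F_2^5, then tally its weight.
  m = 000 → c = 00000, weight = 0.
  m = 100 → c = 11101, weight = 4.
  m = 010 → c = 11110, weight = 4.
  m = 110 → c = 00011, weight = 2.
  m = 001 → c = 10110, weight = 3.
  m = 101 → c = 01011, weight = 3.
  m = 011 → c = 01000, weight = 1.
  m = 111 → c = 10101, weight = 3.
Tally weights:
  weight 0: 1 codewords.
  weight 1: 1 codewords.
  weight 2: 1 codewords.
  weight 3: 3 codewords.
  weight 4: 2 codewords.
Minimum distance d = smallest w > 0 with A_w > 0 = 1.
Sanity: Σ A_w = 8 = 2^3 = 8 ✓.
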